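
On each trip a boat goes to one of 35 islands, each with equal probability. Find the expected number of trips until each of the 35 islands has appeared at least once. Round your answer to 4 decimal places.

Split into phases: going from k distinct to k+1 distinct takes on average 35/(35-k) trips.
E[T] = 35/35 + 35/34 + 35/33 + ... + 35/2 + 35/1 = 35·H_{35}.
H_{35} = 4.14678, so E[T] = 145.13735.

145.1373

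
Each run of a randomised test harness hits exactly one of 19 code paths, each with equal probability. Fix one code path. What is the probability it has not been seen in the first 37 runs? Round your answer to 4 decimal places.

0.1353

On each run the fixed code path fails to appear with probability 18/19.
P(still missing after 37) = (18/19)^37 = 0.13527.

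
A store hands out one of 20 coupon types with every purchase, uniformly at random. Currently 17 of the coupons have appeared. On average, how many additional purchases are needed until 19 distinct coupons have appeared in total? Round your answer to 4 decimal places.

The wait to go from k to k+1 distinct coupons is geometric with mean 20/(20-k).
Sum over k = 17,...,18: E = 20/3 + 20/2 = 16.66667.

16.6667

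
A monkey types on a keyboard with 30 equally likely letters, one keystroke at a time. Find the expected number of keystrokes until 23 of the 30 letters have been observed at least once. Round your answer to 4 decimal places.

42.0639

Going from k to k+1 distinct takes a geometric number of keystrokes with mean 30/(30-k).
Sum over k = 0,...,22: E = 30/30 + 30/29 + 30/28 + ... + 30/9 + 30/8 = 42.06390.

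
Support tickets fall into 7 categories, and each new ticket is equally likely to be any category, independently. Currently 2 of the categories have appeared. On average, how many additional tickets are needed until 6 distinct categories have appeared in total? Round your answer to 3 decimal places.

8.983

The wait to go from k to k+1 distinct categories is geometric with mean 7/(7-k).
Sum over k = 2,...,5: E = 7/5 + 7/4 + 7/3 + 7/2 = 8.9833.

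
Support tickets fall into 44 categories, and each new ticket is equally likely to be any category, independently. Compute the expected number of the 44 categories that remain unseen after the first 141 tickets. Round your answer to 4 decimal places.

1.7206

For each category, P(unseen after 141) = (43/44)^141 = 0.03910.
By linearity of expectation, E[unseen] = 44·(43/44)^141 = 1.72059.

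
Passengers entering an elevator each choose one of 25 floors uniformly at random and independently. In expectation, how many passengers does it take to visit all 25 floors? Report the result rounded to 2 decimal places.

Split into phases: going from k distinct to k+1 distinct takes on average 25/(25-k) passengers.
E[T] = 25/25 + 25/24 + 25/23 + ... + 25/2 + 25/1 = 25·H_{25}.
H_{25} = 3.816, so E[T] = 95.399.

95.40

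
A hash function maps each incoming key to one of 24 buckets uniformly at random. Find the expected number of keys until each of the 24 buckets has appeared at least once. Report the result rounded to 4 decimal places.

90.6230

Split into phases: going from k distinct to k+1 distinct takes on average 24/(24-k) keys.
E[T] = 24/24 + 24/23 + 24/22 + ... + 24/2 + 24/1 = 24·H_{24}.
H_{24} = 3.77596, so E[T] = 90.62300.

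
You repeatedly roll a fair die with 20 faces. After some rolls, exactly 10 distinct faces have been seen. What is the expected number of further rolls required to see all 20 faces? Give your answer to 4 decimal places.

58.5794

From k distinct to k+1 distinct takes on average 20/(20-k) rolls.
Sum over k = 10,...,19: E = 20/10 + 20/9 + 20/8 + ... + 20/2 + 20/1 = 58.57937.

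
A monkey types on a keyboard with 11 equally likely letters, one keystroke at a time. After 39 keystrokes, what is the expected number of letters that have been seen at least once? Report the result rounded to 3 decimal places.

For each letter, P(seen in 39 keystrokes) = 1 - (10/11)^39 = 0.9757.
By linearity of expectation, E[distinct seen] = 11·(1 - (10/11)^39) = 10.7327.

10.733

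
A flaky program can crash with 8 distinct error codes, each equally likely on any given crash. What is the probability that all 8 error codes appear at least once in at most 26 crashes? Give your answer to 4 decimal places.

By inclusion–exclusion over which error codes are missing,
P(all seen) = Σ_{j=0}^{8} (-1)^j C(8,j)((8-j)/8)^26
= 1.00000 - 0.24848 + 0.01580 - 0.00028 + 0.00000 - 0.00000 + 0.00000 - 0.00000 + 0.00000
= 0.76704.

0.7670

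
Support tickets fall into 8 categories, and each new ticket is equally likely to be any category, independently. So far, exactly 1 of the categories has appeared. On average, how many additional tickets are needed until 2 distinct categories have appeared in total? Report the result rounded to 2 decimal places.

1.14

From k distinct to k+1 distinct takes on average 8/(8-k) tickets.
Only the k = 1 term is needed: E = 8/7 = 1.143.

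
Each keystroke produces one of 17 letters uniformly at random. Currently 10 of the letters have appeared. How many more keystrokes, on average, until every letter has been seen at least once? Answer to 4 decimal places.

From k distinct to k+1 distinct takes on average 17/(17-k) keystrokes.
Sum over k = 10,...,16: E = 17/7 + 17/6 + 17/5 + ... + 17/2 + 17/1 = 44.07857.

44.0786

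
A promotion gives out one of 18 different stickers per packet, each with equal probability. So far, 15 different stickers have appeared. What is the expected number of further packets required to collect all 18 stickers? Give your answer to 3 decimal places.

33.000

With k distinct stickers already seen, the next new one takes an expected 18/(18-k) packets.
Sum over k = 15,...,17: E = 18/3 + 18/2 + 18/1 = 33.0000.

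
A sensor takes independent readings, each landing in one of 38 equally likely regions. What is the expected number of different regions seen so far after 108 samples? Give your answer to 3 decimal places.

35.867

For each region, P(seen in 108 samples) = 1 - (37/38)^108 = 0.9439.
By linearity of expectation, E[distinct seen] = 38·(1 - (37/38)^108) = 35.8672.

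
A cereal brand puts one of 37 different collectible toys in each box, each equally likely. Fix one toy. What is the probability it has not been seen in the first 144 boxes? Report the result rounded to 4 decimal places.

0.0193

On each box the fixed toy fails to appear with probability 36/37.
P(still missing after 144) = (36/37)^144 = 0.01934.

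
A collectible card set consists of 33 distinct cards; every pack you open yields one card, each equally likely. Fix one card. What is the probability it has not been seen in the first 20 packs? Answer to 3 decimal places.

On each pack the fixed card fails to appear with probability 32/33.
P(still missing after 20) = (32/33)^20 = 0.5404.

0.540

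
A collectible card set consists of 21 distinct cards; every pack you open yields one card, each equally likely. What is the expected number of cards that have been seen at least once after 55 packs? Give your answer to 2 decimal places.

19.57

For each card, P(seen in 55 packs) = 1 - (20/21)^55 = 0.932.
By linearity of expectation, E[distinct seen] = 21·(1 - (20/21)^55) = 19.565.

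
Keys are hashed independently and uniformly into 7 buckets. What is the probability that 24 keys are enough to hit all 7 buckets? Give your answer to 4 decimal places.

By inclusion–exclusion over which buckets are missing,
P(all seen) = Σ_{j=0}^{7} (-1)^j C(7,j)((7-j)/7)^24
= 1.00000 - 0.17313 + 0.00653 - 0.00005 + 0.00000 - 0.00000 + 0.00000 - 0.00000
= 0.83335.

0.8334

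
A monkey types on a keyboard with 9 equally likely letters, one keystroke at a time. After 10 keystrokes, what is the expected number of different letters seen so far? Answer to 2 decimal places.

6.23

For each letter, P(seen in 10 keystrokes) = 1 - (8/9)^10 = 0.692.
By linearity of expectation, E[distinct seen] = 9·(1 - (8/9)^10) = 6.228.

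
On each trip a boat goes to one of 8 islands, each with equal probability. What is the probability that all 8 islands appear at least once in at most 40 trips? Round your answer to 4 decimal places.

0.9620

By inclusion–exclusion over which islands are missing,
P(all seen) = Σ_{j=0}^{8} (-1)^j C(8,j)((8-j)/8)^40
= 1.00000 - 0.03832 + 0.00028 - 0.00000 + 0.00000 - 0.00000 + 0.00000 - 0.00000 + 0.00000
= 0.96196.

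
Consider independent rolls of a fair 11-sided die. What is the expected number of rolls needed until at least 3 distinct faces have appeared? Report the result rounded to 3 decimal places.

3.322

With k distinct faces already seen, the next new one arrives after an expected 11/(11-k) rolls.
Sum over k = 0,...,2: E = 11/11 + 11/10 + 11/9 = 3.3222.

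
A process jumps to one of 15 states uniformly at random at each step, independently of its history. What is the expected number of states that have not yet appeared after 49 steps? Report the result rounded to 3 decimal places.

For each state, P(unseen after 49) = (14/15)^49 = 0.0340.
By linearity of expectation, E[unseen] = 15·(14/15)^49 = 0.5104.

0.510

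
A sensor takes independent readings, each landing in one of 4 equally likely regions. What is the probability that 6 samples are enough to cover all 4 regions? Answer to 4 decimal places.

By inclusion–exclusion over which regions are missing,
P(all seen) = Σ_{j=0}^{4} (-1)^j C(4,j)((4-j)/4)^6
= 1.00000 - 0.71191 + 0.09375 - 0.00098 + 0.00000
= 0.38086.

0.3809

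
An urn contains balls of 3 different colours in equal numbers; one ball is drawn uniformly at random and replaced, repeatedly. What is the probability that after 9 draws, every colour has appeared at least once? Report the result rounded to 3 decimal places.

Let A_i be the event that colour i is missing after 9 draws. By inclusion–exclusion on the A_i,
P(all seen) = Σ_{j=0}^{3} (-1)^j C(3,j)((3-j)/3)^9
= 1.0000 - 0.0780 + 0.0002 - 0.0000
= 0.9221.

0.922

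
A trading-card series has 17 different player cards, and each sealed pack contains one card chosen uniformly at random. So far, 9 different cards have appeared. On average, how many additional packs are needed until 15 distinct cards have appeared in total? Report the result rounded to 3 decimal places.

20.704

With k distinct cards already seen, the next new one takes an expected 17/(17-k) packs.
Sum over k = 9,...,14: E = 17/8 + 17/7 + 17/6 + 17/5 + 17/4 + 17/3 = 20.7036.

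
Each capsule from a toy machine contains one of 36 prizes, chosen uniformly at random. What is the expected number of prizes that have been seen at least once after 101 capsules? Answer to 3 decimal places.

33.908

For each prize, P(seen in 101 capsules) = 1 - (35/36)^101 = 0.9419.
By linearity of expectation, E[distinct seen] = 36·(1 - (35/36)^101) = 33.9077.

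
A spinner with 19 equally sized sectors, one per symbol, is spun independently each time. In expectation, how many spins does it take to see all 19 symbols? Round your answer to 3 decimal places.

67.407

After k distinct symbols have appeared, the next spin gives a new one with probability (19-k)/19, so the expected wait for the (k+1)-th is 19/(19-k).
E[T] = 19/19 + 19/18 + 19/17 + ... + 19/2 + 19/1 = 19·H_{19}.
H_{19} = 3.5477, so E[T] = 67.4071.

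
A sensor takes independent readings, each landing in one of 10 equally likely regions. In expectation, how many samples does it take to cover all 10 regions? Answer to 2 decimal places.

29.29

Split into phases: going from k distinct to k+1 distinct takes on average 10/(10-k) samples.
E[T] = 10/10 + 10/9 + 10/8 + ... + 10/2 + 10/1 = 10·H_{10}.
H_{10} = 2.929, so E[T] = 29.290.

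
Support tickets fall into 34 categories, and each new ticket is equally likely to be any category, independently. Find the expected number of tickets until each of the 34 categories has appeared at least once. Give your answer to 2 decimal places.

The wait to go from k to k+1 distinct categories is geometric with mean 34/(34-k).
E[T] = 34/34 + 34/33 + 34/32 + ... + 34/2 + 34/1 = 34·H_{34}.
H_{34} = 4.118, so E[T] = 140.019.

140.02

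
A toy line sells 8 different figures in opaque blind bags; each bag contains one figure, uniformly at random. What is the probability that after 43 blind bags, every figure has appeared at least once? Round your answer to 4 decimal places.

By inclusion–exclusion over which figures are missing,
P(all seen) = Σ_{j=0}^{8} (-1)^j C(8,j)((8-j)/8)^43
= 1.00000 - 0.02567 + 0.00012 - 0.00000 + 0.00000 - 0.00000 + 0.00000 - 0.00000 + 0.00000
= 0.97445.

0.9744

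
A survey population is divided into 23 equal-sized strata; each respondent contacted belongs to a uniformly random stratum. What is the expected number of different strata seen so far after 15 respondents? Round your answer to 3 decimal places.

11.193

For each stratum, P(seen in 15 respondents) = 1 - (22/23)^15 = 0.4866.
By linearity of expectation, E[distinct seen] = 23·(1 - (22/23)^15) = 11.1927.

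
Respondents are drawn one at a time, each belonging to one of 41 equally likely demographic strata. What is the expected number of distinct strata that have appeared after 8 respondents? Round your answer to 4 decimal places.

For each stratum, P(seen in 8 respondents) = 1 - (40/41)^8 = 0.17925.
By linearity of expectation, E[distinct seen] = 41·(1 - (40/41)^8) = 7.34939.

7.3494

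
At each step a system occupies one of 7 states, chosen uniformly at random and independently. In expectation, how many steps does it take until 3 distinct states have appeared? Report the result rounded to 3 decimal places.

3.567

Going from k to k+1 distinct takes a geometric number of steps with mean 7/(7-k).
Sum over k = 0,...,2: E = 7/7 + 7/6 + 7/5 = 3.5667.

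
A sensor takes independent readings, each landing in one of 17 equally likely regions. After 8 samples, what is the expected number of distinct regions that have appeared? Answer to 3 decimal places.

6.533

For each region, P(seen in 8 samples) = 1 - (16/17)^8 = 0.3843.
By linearity of expectation, E[distinct seen] = 17·(1 - (16/17)^8) = 6.5331.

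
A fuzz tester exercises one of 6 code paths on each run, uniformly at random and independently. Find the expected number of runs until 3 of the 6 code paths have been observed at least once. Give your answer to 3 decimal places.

With k distinct code paths already seen, the next new one arrives after an expected 6/(6-k) runs.
Sum over k = 0,...,2: E = 6/6 + 6/5 + 6/4 = 3.7000.

3.700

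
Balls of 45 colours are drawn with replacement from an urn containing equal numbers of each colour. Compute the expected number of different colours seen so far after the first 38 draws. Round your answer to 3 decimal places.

25.843

For each colour, P(seen in 38 draws) = 1 - (44/45)^38 = 0.5743.
By linearity of expectation, E[distinct seen] = 45·(1 - (44/45)^38) = 25.8425.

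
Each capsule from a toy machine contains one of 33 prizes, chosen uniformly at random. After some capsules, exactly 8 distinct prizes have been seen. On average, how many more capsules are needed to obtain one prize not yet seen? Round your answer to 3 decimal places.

1.320

The number of capsules until the next new prize is geometric with success probability 25/33, so its mean is 33/25.
E = 33/25 = 1.3200.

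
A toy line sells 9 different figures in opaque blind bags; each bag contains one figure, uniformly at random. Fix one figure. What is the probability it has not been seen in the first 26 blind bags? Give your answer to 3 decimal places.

0.047

On each blind bag the fixed figure fails to appear with probability 8/9.
P(still missing after 26) = (8/9)^26 = 0.0468.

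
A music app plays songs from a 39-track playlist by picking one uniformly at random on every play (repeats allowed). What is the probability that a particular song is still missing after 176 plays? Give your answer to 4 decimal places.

On each play the fixed song fails to appear with probability 38/39.
P(still missing after 176) = (38/39)^176 = 0.01034.

0.0103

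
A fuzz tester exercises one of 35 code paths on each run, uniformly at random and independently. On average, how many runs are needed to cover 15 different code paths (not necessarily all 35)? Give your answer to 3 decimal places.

With k distinct code paths already seen, the next new one arrives after an expected 35/(35-k) runs.
Sum over k = 0,...,14: E = 35/35 + 35/34 + 35/33 + ... + 35/22 + 35/21 = 19.2165.

19.216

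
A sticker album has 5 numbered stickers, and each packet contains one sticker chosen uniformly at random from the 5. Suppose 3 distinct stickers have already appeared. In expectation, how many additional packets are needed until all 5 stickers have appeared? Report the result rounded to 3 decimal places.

From k distinct to k+1 distinct takes on average 5/(5-k) packets.
Sum over k = 3,...,4: E = 5/2 + 5/1 = 7.5000.

7.500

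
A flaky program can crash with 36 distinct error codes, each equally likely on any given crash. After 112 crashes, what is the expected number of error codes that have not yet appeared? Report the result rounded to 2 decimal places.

1.53

For each error code, P(unseen after 112) = (35/36)^112 = 0.043.
By linearity of expectation, E[unseen] = 36·(35/36)^112 = 1.535.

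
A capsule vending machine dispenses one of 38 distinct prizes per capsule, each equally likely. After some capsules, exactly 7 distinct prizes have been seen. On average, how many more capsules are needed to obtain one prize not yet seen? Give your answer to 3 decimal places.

The number of capsules until the next new prize is geometric with success probability 31/38, so its mean is 38/31.
E = 38/31 = 1.2258.

1.226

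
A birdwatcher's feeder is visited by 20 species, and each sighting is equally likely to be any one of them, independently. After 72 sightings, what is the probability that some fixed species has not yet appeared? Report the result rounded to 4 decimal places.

0.0249

Each sighting misses the fixed species with probability (20-1)/20 = 19/20, independently.
P(still missing after 72) = (19/20)^72 = 0.02489.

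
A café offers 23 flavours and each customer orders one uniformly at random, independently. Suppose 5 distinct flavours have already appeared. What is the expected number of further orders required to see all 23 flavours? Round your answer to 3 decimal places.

The wait to go from k to k+1 distinct flavours is geometric with mean 23/(23-k).
Sum over k = 5,...,22: E = 23/18 + 23/17 + 23/16 + ... + 23/2 + 23/1 = 80.3875.

80.387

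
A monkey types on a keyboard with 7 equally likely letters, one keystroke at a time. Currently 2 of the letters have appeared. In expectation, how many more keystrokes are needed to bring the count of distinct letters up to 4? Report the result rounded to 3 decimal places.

3.150

The wait to go from k to k+1 distinct letters is geometric with mean 7/(7-k).
Sum over k = 2,...,3: E = 7/5 + 7/4 = 3.1500.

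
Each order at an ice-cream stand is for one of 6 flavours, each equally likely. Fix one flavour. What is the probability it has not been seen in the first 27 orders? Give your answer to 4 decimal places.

Each order misses the fixed flavour with probability (6-1)/6 = 5/6, independently.
P(still missing after 27) = (5/6)^27 = 0.00728.

0.0073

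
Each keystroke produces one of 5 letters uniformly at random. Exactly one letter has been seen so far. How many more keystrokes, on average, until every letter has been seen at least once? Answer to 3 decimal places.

10.417

With k distinct letters already seen, the next new one takes an expected 5/(5-k) keystrokes.
Sum over k = 1,...,4: E = 5/4 + 5/3 + 5/2 + 5/1 = 10.4167.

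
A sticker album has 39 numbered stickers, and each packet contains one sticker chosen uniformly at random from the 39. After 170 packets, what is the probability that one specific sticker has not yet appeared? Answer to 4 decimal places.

On each packet the fixed sticker fails to appear with probability 38/39.
P(still missing after 170) = (38/39)^170 = 0.01208.

0.0121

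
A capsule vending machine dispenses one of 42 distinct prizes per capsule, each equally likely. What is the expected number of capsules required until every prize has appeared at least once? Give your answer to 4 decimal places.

181.7232

After k distinct prizes have appeared, the next capsule gives a new one with probability (42-k)/42, so the expected wait for the (k+1)-th is 42/(42-k).
E[T] = 42/42 + 42/41 + 42/40 + ... + 42/2 + 42/1 = 42·H_{42}.
H_{42} = 4.32674, so E[T] = 181.72320.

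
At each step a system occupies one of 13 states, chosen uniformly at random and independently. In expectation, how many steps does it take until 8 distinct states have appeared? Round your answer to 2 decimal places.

Going from k to k+1 distinct takes a geometric number of steps with mean 13/(13-k).
Sum over k = 0,...,7: E = 13/13 + 13/12 + 13/11 + ... + 13/7 + 13/6 = 11.658.

11.66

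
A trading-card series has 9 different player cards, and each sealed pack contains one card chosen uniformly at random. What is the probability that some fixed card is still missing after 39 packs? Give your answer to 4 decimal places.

0.0101

On each pack the fixed card fails to appear with probability 8/9.
P(still missing after 39) = (8/9)^39 = 0.01012.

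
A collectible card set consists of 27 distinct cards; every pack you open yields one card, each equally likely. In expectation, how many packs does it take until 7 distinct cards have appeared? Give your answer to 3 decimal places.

7.930

With k distinct cards already seen, the next new one arrives after an expected 27/(27-k) packs.
Sum over k = 0,...,6: E = 27/27 + 27/26 + 27/25 + ... + 27/22 + 27/21 = 7.9304.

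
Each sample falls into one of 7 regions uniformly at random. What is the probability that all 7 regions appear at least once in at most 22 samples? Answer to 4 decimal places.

By inclusion–exclusion over which regions are missing,
P(all seen) = Σ_{j=0}^{7} (-1)^j C(7,j)((7-j)/7)^22
= 1.00000 - 0.23565 + 0.01281 - 0.00016 + 0.00000 - 0.00000 + 0.00000 - 0.00000
= 0.77700.

0.7770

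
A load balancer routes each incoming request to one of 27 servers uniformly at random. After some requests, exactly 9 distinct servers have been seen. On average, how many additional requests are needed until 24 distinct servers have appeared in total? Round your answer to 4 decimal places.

With k distinct servers already seen, the next new one takes an expected 27/(27-k) requests.
Sum over k = 9,...,23: E = 27/18 + 27/17 + 27/16 + ... + 27/5 + 27/4 = 44.86792.

44.8679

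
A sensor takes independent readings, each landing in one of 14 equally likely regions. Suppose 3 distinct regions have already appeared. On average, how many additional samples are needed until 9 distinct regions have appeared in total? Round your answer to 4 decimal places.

With k distinct regions already seen, the next new one takes an expected 14/(14-k) samples.
Sum over k = 3,...,8: E = 14/11 + 14/10 + 14/9 + 14/8 + 14/7 + 14/6 = 10.31162.

10.3116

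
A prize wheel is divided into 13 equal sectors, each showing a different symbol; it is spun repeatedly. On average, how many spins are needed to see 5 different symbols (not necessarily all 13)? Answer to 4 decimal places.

6.0096

Going from k to k+1 distinct takes a geometric number of spins with mean 13/(13-k).
Sum over k = 0,...,4: E = 13/13 + 13/12 + 13/11 + 13/10 + 13/9 = 6.00960.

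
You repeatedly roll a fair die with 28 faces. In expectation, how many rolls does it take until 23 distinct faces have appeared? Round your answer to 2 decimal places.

46.03

Going from k to k+1 distinct takes a geometric number of rolls with mean 28/(28-k).
Sum over k = 0,...,22: E = 28/28 + 28/27 + 28/26 + ... + 28/7 + 28/6 = 46.027.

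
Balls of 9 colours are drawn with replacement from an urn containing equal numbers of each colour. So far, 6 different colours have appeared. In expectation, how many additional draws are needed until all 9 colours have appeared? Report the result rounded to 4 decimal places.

16.5000

With k distinct colours already seen, the next new one takes an expected 9/(9-k) draws.
Sum over k = 6,...,8: E = 9/3 + 9/2 + 9/1 = 16.50000.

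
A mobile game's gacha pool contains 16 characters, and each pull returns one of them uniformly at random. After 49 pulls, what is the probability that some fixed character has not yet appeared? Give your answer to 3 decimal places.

Each pull misses the fixed character with probability (16-1)/16 = 15/16, independently.
P(still missing after 49) = (15/16)^49 = 0.0423.

0.042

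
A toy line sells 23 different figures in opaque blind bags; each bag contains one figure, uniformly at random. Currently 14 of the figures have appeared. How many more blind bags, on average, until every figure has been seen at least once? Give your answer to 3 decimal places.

With k distinct figures already seen, the next new one takes an expected 23/(23-k) blind bags.
Sum over k = 14,...,22: E = 23/9 + 23/8 + 23/7 + ... + 23/2 + 23/1 = 65.0663.

65.066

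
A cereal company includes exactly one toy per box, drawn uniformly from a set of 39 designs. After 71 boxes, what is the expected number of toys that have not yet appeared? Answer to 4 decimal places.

6.1676

For each toy, P(unseen after 71) = (38/39)^71 = 0.15814.
By linearity of expectation, E[unseen] = 39·(38/39)^71 = 6.16755.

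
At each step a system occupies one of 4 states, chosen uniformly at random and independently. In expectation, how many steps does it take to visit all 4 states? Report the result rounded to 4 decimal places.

8.3333

After k distinct states have appeared, the next step gives a new one with probability (4-k)/4, so the expected wait for the (k+1)-th is 4/(4-k).
E[T] = 4/4 + 4/3 + 4/2 + 4/1 = 4·H_{4}.
H_{4} = 2.08333, so E[T] = 8.33333.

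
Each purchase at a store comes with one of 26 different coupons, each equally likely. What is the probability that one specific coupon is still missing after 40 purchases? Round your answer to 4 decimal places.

0.2083

On each purchase the fixed coupon fails to appear with probability 25/26.
P(still missing after 40) = (25/26)^40 = 0.20829.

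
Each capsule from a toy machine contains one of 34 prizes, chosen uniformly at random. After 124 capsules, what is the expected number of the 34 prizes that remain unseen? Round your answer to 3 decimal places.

For each prize, P(unseen after 124) = (33/34)^124 = 0.0247.
By linearity of expectation, E[unseen] = 34·(33/34)^124 = 0.8391.

0.839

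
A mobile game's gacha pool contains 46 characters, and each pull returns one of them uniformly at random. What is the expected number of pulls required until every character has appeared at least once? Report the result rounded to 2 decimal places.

The wait to go from k to k+1 distinct characters is geometric with mean 46/(46-k).
E[T] = 46/46 + 46/45 + 46/44 + ... + 46/2 + 46/1 = 46·H_{46}.
H_{46} = 4.417, so E[T] = 203.168.

203.17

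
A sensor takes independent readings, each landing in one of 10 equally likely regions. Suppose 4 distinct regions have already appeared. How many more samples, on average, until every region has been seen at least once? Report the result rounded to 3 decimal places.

24.500

With k distinct regions already seen, the next new one takes an expected 10/(10-k) samples.
Sum over k = 4,...,9: E = 10/6 + 10/5 + 10/4 + 10/3 + 10/2 + 10/1 = 24.5000.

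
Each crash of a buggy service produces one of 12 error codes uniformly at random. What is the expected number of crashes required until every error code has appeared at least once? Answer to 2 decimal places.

37.24

Split into phases: going from k distinct to k+1 distinct takes on average 12/(12-k) crashes.
E[T] = 12/12 + 12/11 + 12/10 + ... + 12/2 + 12/1 = 12·H_{12}.
H_{12} = 3.103, so E[T] = 37.239.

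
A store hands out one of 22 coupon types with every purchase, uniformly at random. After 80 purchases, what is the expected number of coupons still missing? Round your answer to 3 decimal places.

For each coupon, P(unseen after 80) = (21/22)^80 = 0.0242.
By linearity of expectation, E[unseen] = 22·(21/22)^80 = 0.5323.

0.532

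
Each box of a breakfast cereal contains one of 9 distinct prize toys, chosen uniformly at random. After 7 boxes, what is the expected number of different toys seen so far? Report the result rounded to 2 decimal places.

5.05

For each toy, P(seen in 7 boxes) = 1 - (8/9)^7 = 0.562.
By linearity of expectation, E[distinct seen] = 9·(1 - (8/9)^7) = 5.054.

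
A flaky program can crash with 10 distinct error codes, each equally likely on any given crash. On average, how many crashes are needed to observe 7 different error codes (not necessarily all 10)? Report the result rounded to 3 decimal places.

Going from k to k+1 distinct takes a geometric number of crashes with mean 10/(10-k).
Sum over k = 0,...,6: E = 10/10 + 10/9 + 10/8 + ... + 10/5 + 10/4 = 10.9563.

10.956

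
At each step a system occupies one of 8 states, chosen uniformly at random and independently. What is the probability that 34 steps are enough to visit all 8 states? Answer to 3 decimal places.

0.916

By inclusion–exclusion over which states are missing,
P(all seen) = Σ_{j=0}^{8} (-1)^j C(8,j)((8-j)/8)^34
= 1.0000 - 0.0854 + 0.0016 - 0.0000 + 0.0000 - 0.0000 + 0.0000 - 0.0000 + 0.0000
= 0.9162.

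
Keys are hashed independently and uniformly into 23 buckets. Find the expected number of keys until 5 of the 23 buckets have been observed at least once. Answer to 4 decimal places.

5.5012

With k distinct buckets already seen, the next new one arrives after an expected 23/(23-k) keys.
Sum over k = 0,...,4: E = 23/23 + 23/22 + 23/21 + 23/20 + 23/19 = 5.50122.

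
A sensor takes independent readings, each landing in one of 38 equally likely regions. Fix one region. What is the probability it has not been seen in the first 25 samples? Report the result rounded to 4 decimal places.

On each sample the fixed region fails to appear with probability 37/38.
P(still missing after 25) = (37/38)^25 = 0.51340.

0.5134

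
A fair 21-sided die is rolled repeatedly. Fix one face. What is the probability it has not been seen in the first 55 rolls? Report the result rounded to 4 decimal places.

On each roll the fixed face fails to appear with probability 20/21.
P(still missing after 55) = (20/21)^55 = 0.06833.

0.0683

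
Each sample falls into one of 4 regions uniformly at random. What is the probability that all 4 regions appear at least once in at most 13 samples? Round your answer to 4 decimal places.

0.9057

Let A_i be the event that region i is missing after 13 samples. By inclusion–exclusion on the A_i,
P(all seen) = Σ_{j=0}^{4} (-1)^j C(4,j)((4-j)/4)^13
= 1.00000 - 0.09503 + 0.00073 - 0.00000 + 0.00000
= 0.90570.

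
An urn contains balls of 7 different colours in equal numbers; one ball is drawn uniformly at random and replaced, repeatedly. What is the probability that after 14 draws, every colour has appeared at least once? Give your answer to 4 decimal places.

0.3666

Let A_i be the event that colour i is missing after 14 draws. By inclusion–exclusion on the A_i,
P(all seen) = Σ_{j=0}^{7} (-1)^j C(7,j)((7-j)/7)^14
= 1.00000 - 0.80880 + 0.18898 - 0.01385 + 0.00025 - 0.00000 + 0.00000 - 0.00000
= 0.36657.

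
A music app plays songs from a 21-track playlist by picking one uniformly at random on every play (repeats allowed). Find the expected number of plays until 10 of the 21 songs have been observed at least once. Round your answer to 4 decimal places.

13.1351

With k distinct songs already seen, the next new one arrives after an expected 21/(21-k) plays.
Sum over k = 0,...,9: E = 21/21 + 21/20 + 21/19 + ... + 21/13 + 21/12 = 13.13511.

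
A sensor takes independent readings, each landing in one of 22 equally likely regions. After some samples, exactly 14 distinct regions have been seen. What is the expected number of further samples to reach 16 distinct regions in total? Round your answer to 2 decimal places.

5.89

The wait to go from k to k+1 distinct regions is geometric with mean 22/(22-k).
Sum over k = 14,...,15: E = 22/8 + 22/7 = 5.893.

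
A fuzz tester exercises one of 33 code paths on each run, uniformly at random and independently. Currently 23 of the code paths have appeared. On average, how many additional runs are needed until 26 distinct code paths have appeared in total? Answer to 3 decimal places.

The wait to go from k to k+1 distinct code paths is geometric with mean 33/(33-k).
Sum over k = 23,...,25: E = 33/10 + 33/9 + 33/8 = 11.0917.

11.092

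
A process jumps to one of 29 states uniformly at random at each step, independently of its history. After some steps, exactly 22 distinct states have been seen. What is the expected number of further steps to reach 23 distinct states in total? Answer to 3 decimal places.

With k distinct states already seen, the next new one takes an expected 29/(29-k) steps.
Only the k = 22 term is needed: E = 29/7 = 4.1429.

4.143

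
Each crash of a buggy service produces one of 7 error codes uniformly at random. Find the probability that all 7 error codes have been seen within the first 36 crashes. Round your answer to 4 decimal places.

0.9729

By inclusion–exclusion over which error codes are missing,
P(all seen) = Σ_{j=0}^{7} (-1)^j C(7,j)((7-j)/7)^36
= 1.00000 - 0.02723 + 0.00012 - 0.00000 + 0.00000 - 0.00000 + 0.00000 - 0.00000
= 0.97289.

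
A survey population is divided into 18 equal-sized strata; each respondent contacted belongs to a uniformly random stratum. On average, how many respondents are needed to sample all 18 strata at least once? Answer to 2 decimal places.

The wait to go from k to k+1 distinct strata is geometric with mean 18/(18-k).
E[T] = 18/18 + 18/17 + 18/16 + ... + 18/2 + 18/1 = 18·H_{18}.
H_{18} = 3.495, so E[T] = 62.912.

62.91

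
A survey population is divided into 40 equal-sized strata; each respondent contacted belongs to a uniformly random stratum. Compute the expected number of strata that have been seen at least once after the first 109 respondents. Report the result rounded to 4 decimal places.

37.4674

For each stratum, P(seen in 109 respondents) = 1 - (39/40)^109 = 0.93669.
By linearity of expectation, E[distinct seen] = 40·(1 - (39/40)^109) = 37.46742.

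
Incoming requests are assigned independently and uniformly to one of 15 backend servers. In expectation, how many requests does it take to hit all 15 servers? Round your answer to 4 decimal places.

Split into phases: going from k distinct to k+1 distinct takes on average 15/(15-k) requests.
E[T] = 15/15 + 15/14 + 15/13 + ... + 15/2 + 15/1 = 15·H_{15}.
H_{15} = 3.31823, so E[T] = 49.77343.

49.7734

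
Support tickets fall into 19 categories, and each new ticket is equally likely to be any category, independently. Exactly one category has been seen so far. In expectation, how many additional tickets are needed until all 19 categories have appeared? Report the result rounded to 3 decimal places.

From k distinct to k+1 distinct takes on average 19/(19-k) tickets.
Sum over k = 1,...,18: E = 19/18 + 19/17 + 19/16 + ... + 19/2 + 19/1 = 66.4071.

66.407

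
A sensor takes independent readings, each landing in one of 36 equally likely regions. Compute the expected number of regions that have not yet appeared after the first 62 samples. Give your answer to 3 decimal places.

6.277

For each region, P(unseen after 62) = (35/36)^62 = 0.1744.
By linearity of expectation, E[unseen] = 36·(35/36)^62 = 6.2772.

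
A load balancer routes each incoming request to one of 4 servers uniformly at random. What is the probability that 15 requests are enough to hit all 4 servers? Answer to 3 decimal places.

By inclusion–exclusion over which servers are missing,
P(all seen) = Σ_{j=0}^{4} (-1)^j C(4,j)((4-j)/4)^15
= 1.0000 - 0.0535 + 0.0002 - 0.0000 + 0.0000
= 0.9467.

0.947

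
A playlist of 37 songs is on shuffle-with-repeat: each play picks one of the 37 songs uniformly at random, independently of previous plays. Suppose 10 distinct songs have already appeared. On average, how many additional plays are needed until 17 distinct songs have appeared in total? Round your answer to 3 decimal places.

10.868

The wait to go from k to k+1 distinct songs is geometric with mean 37/(37-k).
Sum over k = 10,...,16: E = 37/27 + 37/26 + 37/25 + ... + 37/22 + 37/21 = 10.8675.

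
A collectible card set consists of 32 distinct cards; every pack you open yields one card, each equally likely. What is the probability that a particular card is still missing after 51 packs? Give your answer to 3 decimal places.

0.198

Each pack misses the fixed card with probability (32-1)/32 = 31/32, independently.
P(still missing after 51) = (31/32)^51 = 0.1981.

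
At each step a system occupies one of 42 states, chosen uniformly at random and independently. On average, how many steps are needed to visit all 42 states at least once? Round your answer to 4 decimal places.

181.7232

The wait to go from k to k+1 distinct states is geometric with mean 42/(42-k).
E[T] = 42/42 + 42/41 + 42/40 + ... + 42/2 + 42/1 = 42·H_{42}.
H_{42} = 4.32674, so E[T] = 181.72320.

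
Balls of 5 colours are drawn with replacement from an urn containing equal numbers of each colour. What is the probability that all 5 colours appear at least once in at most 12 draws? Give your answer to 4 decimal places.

By inclusion–exclusion over which colours are missing,
P(all seen) = Σ_{j=0}^{5} (-1)^j C(5,j)((5-j)/5)^12
= 1.00000 - 0.34360 + 0.02177 - 0.00017 + 0.00000 - 0.00000
= 0.67800.

0.6780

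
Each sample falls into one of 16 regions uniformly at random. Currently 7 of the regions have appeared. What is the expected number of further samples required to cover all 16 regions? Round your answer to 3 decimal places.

The wait to go from k to k+1 distinct regions is geometric with mean 16/(16-k).
Sum over k = 7,...,15: E = 16/9 + 16/8 + 16/7 + ... + 16/2 + 16/1 = 45.2635.

45.263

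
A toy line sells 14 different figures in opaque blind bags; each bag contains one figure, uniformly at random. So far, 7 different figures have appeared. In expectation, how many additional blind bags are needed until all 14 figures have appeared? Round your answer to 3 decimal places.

From k distinct to k+1 distinct takes on average 14/(14-k) blind bags.
Sum over k = 7,...,13: E = 14/7 + 14/6 + 14/5 + ... + 14/2 + 14/1 = 36.3000.

36.300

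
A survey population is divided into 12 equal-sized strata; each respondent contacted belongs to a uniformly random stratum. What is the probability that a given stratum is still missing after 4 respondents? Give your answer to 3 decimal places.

0.706

On each respondent the fixed stratum fails to appear with probability 11/12.
P(still missing after 4) = (11/12)^4 = 0.7061.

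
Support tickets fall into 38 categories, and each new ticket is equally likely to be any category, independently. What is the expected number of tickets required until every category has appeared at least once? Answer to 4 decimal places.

160.6603

After k distinct categories have appeared, the next ticket gives a new one with probability (38-k)/38, so the expected wait for the (k+1)-th is 38/(38-k).
E[T] = 38/38 + 38/37 + 38/36 + ... + 38/2 + 38/1 = 38·H_{38}.
H_{38} = 4.22790, so E[T] = 160.66028.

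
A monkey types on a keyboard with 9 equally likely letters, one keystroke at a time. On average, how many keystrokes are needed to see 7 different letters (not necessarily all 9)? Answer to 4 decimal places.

With k distinct letters already seen, the next new one arrives after an expected 9/(9-k) keystrokes.
Sum over k = 0,...,6: E = 9/9 + 9/8 + 9/7 + ... + 9/4 + 9/3 = 11.96071.

11.9607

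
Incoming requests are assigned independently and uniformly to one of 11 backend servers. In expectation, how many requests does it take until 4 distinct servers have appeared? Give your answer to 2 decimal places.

4.70

With k distinct servers already seen, the next new one arrives after an expected 11/(11-k) requests.
Sum over k = 0,...,3: E = 11/11 + 11/10 + 11/9 + 11/8 = 4.697.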